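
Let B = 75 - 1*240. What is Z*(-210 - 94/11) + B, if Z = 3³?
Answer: -66723/11 ≈ -6065.7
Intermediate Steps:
B = -165 (B = 75 - 240 = -165)
Z = 27
Z*(-210 - 94/11) + B = 27*(-210 - 94/11) - 165 = 27*(-2404/11) - 165 = -64908/11 - 165 = -66723/11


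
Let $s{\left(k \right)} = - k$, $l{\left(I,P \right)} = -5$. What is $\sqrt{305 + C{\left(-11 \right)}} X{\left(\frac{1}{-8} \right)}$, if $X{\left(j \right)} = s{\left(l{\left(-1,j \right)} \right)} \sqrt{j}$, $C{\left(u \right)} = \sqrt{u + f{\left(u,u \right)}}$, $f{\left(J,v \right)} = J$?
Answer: $\frac{5 i \sqrt{2} \sqrt{305 + i \sqrt{22}}}{4} \approx -0.23738 + 30.874 i$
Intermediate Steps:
$C{\left(u \right)} = \sqrt{2} \sqrt{u}$ ($C{\left(u \right)} = \sqrt{u + u} = \sqrt{2 u} = \sqrt{2} \sqrt{u}$)
$X{\left(j \right)} = 5 \sqrt{j}$ ($X{\left(j \right)} = \left(-1\right) \left(-5\right) \sqrt{j} = 5 \sqrt{j}$)
$\sqrt{305 + C{\left(-11 \right)}} X{\left(\frac{1}{-8} \right)} = \sqrt{305 + \sqrt{2} \sqrt{-11}} \cdot 5 \sqrt{\frac{1}{-8}} = \sqrt{305 + \sqrt{2} i \sqrt{11}} \cdot 5 \sqrt{- \frac{1}{8}} = \sqrt{305 + i \sqrt{22}} \cdot 5 \frac{i \sqrt{2}}{4} = \sqrt{305 + i \sqrt{22}} \frac{5 i \sqrt{2}}{4} = \frac{5 i \sqrt{2} \sqrt{305 + i \sqrt{22}}}{4}$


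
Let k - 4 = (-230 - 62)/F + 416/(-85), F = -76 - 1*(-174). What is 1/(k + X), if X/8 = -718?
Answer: -4165/23939894 ≈ -0.00017398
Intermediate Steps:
X = -5744 (X = 8*(-718) = -5744)
F = 98 (F = -76 + 174 = 98)
k = -16134/4165 (k = 4 + ((-230 - 62)/98 + 416/(-85)) = 4 + (-292*1/98 + 416*(-1/85)) = 4 + (-146/49 - 416/85) = 4 - 32794/4165 = -16134/4165 ≈ -3.8737)
1/(k + X) = 1/(-16134/4165 - 5744) = 1/(-23939894/4165) = -4165/23939894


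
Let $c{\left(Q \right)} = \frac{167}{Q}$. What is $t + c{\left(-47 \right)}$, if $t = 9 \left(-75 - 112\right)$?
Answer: $- \frac{79268}{47} \approx -1686.6$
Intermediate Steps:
$t = -1683$ ($t = 9 \left(-187\right) = -1683$)
$t + c{\left(-47 \right)} = -1683 + \frac{167}{-47} = -1683 + 167 \left(- \frac{1}{47}\right) = -1683 - \frac{167}{47} = - \frac{79268}{47}$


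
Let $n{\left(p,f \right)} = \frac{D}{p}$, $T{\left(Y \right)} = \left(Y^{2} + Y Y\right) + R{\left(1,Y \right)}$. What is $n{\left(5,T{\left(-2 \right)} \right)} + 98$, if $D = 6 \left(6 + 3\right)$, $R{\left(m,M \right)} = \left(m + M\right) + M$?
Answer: $\frac{544}{5} \approx 108.8$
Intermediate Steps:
$R{\left(m,M \right)} = m + 2 M$ ($R{\left(m,M \right)} = \left(M + m\right) + M = m + 2 M$)
$T{\left(Y \right)} = 1 + 2 Y + 2 Y^{2}$ ($T{\left(Y \right)} = \left(Y^{2} + Y Y\right) + \left(1 + 2 Y\right) = \left(Y^{2} + Y^{2}\right) + \left(1 + 2 Y\right) = 2 Y^{2} + \left(1 + 2 Y\right) = 1 + 2 Y + 2 Y^{2}$)
$D = 54$ ($D = 6 \cdot 9 = 54$)
$n{\left(p,f \right)} = \frac{54}{p}$
$n{\left(5,T{\left(-2 \right)} \right)} + 98 = \frac{54}{5} + 98 = \frac{544}{5}$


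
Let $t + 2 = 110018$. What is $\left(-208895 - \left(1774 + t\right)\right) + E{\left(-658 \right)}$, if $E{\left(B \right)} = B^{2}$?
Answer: $112279$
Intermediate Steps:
$t = 110016$ ($t = -2 + 110018 = 110016$)
$\left(-208895 - \left(1774 + t\right)\right) + E{\left(-658 \right)} = \left(-208895 - 111790\right) + \left(-658\right)^{2} = \left(-208895 - 111790\right) + 432964 = -320685 + 432964 = 112279$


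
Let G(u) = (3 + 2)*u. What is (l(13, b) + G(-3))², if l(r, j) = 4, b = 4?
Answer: 121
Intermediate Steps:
G(u) = 5*u
(l(13, b) + G(-3))² = (4 + 5*(-3))² = (4 - 15)² = (-11)² = 121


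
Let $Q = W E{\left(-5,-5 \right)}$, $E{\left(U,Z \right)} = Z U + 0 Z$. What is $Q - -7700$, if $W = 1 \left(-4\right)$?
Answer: $7600$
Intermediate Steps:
$E{\left(U,Z \right)} = U Z$ ($E{\left(U,Z \right)} = U Z + 0 = U Z$)
$W = -4$
$Q = -100$ ($Q = - 4 \left(\left(-5\right) \left(-5\right)\right) = \left(-4\right) 25 = -100$)
$Q - -7700 = -100 - -7700 = -100 + 7700 = 7600$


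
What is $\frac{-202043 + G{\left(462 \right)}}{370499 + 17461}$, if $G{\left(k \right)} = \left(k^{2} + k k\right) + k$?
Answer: $\frac{225307}{387960} \approx 0.58075$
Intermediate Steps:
$G{\left(k \right)} = k + 2 k^{2}$ ($G{\left(k \right)} = \left(k^{2} + k^{2}\right) + k = 2 k^{2} + k = k + 2 k^{2}$)
$\frac{-202043 + G{\left(462 \right)}}{370499 + 17461} = \frac{-202043 + 462 \left(1 + 2 \cdot 462\right)}{370499 + 17461} = \frac{-202043 + 462 \left(1 + 924\right)}{387960} = \left(-202043 + 462 \cdot 925\right) \frac{1}{387960} = \left(-202043 + 427350\right) \frac{1}{387960} = 225307 \cdot \frac{1}{387960} = \frac{225307}{387960}$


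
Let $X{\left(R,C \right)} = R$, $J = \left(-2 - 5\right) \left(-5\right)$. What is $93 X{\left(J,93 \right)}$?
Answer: $3255$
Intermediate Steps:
$J = 35$ ($J = \left(-7\right) \left(-5\right) = 35$)
$93 X{\left(J,93 \right)} = 93 \cdot 35 = 3255$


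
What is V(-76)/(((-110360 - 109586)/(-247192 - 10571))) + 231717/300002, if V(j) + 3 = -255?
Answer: -9950011989213/32992119946 ≈ -301.59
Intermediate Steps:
V(j) = -258 (V(j) = -3 - 255 = -258)
V(-76)/(((-110360 - 109586)/(-247192 - 10571))) + 231717/300002 = -258*(-247192 - 10571)/(-110360 - 109586) + 231717/300002 = -258/((-219946/(-257763))) + 231717*(1/300002) = -258/((-219946*(-1/257763))) + 231717/300002 = -258/219946/257763 + 231717/300002 = -258*257763/219946 + 231717/300002 = -33251427/109973 + 231717/300002 = -9950011989213/32992119946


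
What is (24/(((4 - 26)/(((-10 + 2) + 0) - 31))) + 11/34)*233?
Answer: 3735689/374 ≈ 9988.5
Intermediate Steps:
(24/(((4 - 26)/(((-10 + 2) + 0) - 31))) + 11/34)*233 = (24/((-22/((-8 + 0) - 31))) + 11*(1/34))*233 = (24/((-22/(-8 - 31))) + 11/34)*233 = (24/((-22/(-39))) + 11/34)*233 = (24/((-22*(-1/39))) + 11/34)*233 = (24/(22/39) + 11/34)*233 = (24*(39/22) + 11/34)*233 = (468/11 + 11/34)*233 = (16033/374)*233 = 3735689/374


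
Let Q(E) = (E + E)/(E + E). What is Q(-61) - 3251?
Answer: -3250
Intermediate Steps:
Q(E) = 1 (Q(E) = (2*E)/((2*E)) = (2*E)*(1/(2*E)) = 1)
Q(-61) - 3251 = 1 - 3251 = -3250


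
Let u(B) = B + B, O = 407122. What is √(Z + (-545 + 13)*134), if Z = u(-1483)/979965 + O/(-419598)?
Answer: I*√4133546134349905176615285/7614654705 ≈ 267.0*I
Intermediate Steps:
u(B) = 2*B
Z = -22233879911/22843964115 (Z = (2*(-1483))/979965 + 407122/(-419598) = -2966*1/979965 + 407122*(-1/419598) = -2966/979965 - 203561/209799 = -22233879911/22843964115 ≈ -0.97329)
√(Z + (-545 + 13)*134) = √(-22233879911/22843964115 + (-545 + 13)*134) = √(-22233879911/22843964115 - 532*134) = √(-22233879911/22843964115 - 71288) = √(-1628522747710031/22843964115) = I*√4133546134349905176615285/7614654705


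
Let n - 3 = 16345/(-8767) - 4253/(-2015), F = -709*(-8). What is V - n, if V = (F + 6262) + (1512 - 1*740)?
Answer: 224400559139/17665505 ≈ 12703.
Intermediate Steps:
F = 5672
n = 57347391/17665505 (n = 3 + (16345/(-8767) - 4253/(-2015)) = 3 + (16345*(-1/8767) - 4253*(-1/2015)) = 3 + (-16345/8767 + 4253/2015) = 3 + 4350876/17665505 = 57347391/17665505 ≈ 3.2463)
V = 12706 (V = (5672 + 6262) + (1512 - 1*740) = 11934 + (1512 - 740) = 11934 + 772 = 12706)
V - n = 12706 - 1*57347391/17665505 = 12706 - 57347391/17665505 = 224400559139/17665505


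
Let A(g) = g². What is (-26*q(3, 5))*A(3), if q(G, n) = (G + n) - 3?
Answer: -1170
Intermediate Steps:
q(G, n) = -3 + G + n
(-26*q(3, 5))*A(3) = -26*(-3 + 3 + 5)*3² = -26*5*9 = -130*9 = -1170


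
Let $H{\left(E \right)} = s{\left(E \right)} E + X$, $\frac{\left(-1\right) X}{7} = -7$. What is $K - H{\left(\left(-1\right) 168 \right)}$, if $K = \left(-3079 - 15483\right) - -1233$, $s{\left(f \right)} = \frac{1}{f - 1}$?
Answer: $- \frac{2937050}{169} \approx -17379.0$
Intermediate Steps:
$X = 49$ ($X = \left(-7\right) \left(-7\right) = 49$)
$s{\left(f \right)} = \frac{1}{-1 + f}$
$H{\left(E \right)} = 49 + \frac{E}{-1 + E}$ ($H{\left(E \right)} = \frac{E}{-1 + E} + 49 = 49 + \frac{E}{-1 + E}$)
$K = -17329$ ($K = -18562 + 1233 = -17329$)
$K - H{\left(\left(-1\right) 168 \right)} = -17329 - \frac{-49 + 50 \left(\left(-1\right) 168\right)}{-1 - 168} = -17329 - \frac{-49 + 50 \left(-168\right)}{-1 - 168} = -17329 - \frac{-49 - 8400}{-169} = -17329 - \left(- \frac{1}{169}\right) \left(-8449\right) = -17329 - \frac{8449}{169} = - \frac{2937050}{169}$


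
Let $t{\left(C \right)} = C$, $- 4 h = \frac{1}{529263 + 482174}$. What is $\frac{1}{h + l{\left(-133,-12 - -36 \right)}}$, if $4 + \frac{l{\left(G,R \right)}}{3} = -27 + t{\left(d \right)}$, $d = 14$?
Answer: $- \frac{4045748}{206333149} \approx -0.019608$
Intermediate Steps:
$h = - \frac{1}{4045748}$ ($h = - \frac{1}{4 \left(529263 + 482174\right)} = - \frac{1}{4 \cdot 1011437} = \left(- \frac{1}{4}\right) \frac{1}{1011437} = - \frac{1}{4045748} \approx -2.4717 \cdot 10^{-7}$)
$l{\left(G,R \right)} = -51$ ($l{\left(G,R \right)} = -12 + 3 \left(-27 + 14\right) = -12 + 3 \left(-13\right) = -12 - 39 = -51$)
$\frac{1}{h + l{\left(-133,-12 - -36 \right)}} = \frac{1}{- \frac{1}{4045748} - 51} = \frac{1}{- \frac{206333149}{4045748}} = - \frac{4045748}{206333149}$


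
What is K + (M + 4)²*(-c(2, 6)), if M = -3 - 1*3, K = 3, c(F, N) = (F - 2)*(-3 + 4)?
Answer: 3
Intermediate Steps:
c(F, N) = -2 + F (c(F, N) = (-2 + F)*1 = -2 + F)
M = -6 (M = -3 - 3 = -6)
K + (M + 4)²*(-c(2, 6)) = 3 + (-6 + 4)²*(-(-2 + 2)) = 3 + (-2)²*(-1*0) = 3 + 4*0 = 3 + 0 = 3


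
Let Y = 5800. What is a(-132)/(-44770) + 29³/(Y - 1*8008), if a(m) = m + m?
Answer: -49605119/4493280 ≈ -11.040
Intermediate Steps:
a(m) = 2*m
a(-132)/(-44770) + 29³/(Y - 1*8008) = (2*(-132))/(-44770) + 29³/(5800 - 1*8008) = -264*(-1/44770) + 24389/(5800 - 8008) = 12/2035 + 24389/(-2208) = 12/2035 + 24389*(-1/2208) = 12/2035 - 24389/2208 = -49605119/4493280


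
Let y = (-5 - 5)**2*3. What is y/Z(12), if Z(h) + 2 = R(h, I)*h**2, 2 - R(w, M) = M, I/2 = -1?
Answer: 150/287 ≈ 0.52265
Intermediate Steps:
I = -2 (I = 2*(-1) = -2)
R(w, M) = 2 - M
Z(h) = -2 + 4*h**2 (Z(h) = -2 + (2 - 1*(-2))*h**2 = -2 + (2 + 2)*h**2 = -2 + 4*h**2)
y = 300 (y = (-10)**2*3 = 100*3 = 300)
y/Z(12) = 300/(-2 + 4*12**2) = 300/(-2 + 4*144) = 300/(-2 + 576) = 300/574 = 300*(1/574) = 150/287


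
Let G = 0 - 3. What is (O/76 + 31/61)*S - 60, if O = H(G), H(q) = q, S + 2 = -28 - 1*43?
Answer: -436789/4636 ≈ -94.217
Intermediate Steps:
S = -73 (S = -2 + (-28 - 1*43) = -2 + (-28 - 43) = -2 - 71 = -73)
G = -3
O = -3
(O/76 + 31/61)*S - 60 = (-3/76 + 31/61)*(-73) - 60 = (2173/4636)*(-73) - 60 = -158629/4636 - 60 = -436789/4636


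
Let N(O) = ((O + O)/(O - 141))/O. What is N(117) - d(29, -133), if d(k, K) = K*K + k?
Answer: -212617/12 ≈ -17718.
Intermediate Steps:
d(k, K) = k + K² (d(k, K) = K² + k = k + K²)
N(O) = 2/(-141 + O) (N(O) = ((2*O)/(-141 + O))/O = (2*O/(-141 + O))/O = 2/(-141 + O))
N(117) - d(29, -133) = 2/(-141 + 117) - (29 + (-133)²) = 2/(-24) - (29 + 17689) = 2*(-1/24) - 1*17718 = -1/12 - 17718 = -212617/12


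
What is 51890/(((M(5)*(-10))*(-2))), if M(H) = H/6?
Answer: 15567/5 ≈ 3113.4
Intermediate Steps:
M(H) = H/6 (M(H) = H*(⅙) = H/6)
51890/(((M(5)*(-10))*(-2))) = 51890/(((((⅙)*5)*(-10))*(-2))) = 51890/((((⅚)*(-10))*(-2))) = 51890/((-25/3*(-2))) = 51890/(50/3) = 51890*(3/50) = 15567/5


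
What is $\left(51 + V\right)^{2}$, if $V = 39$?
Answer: $8100$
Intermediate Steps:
$\left(51 + V\right)^{2} = \left(51 + 39\right)^{2} = 90^{2} = 8100$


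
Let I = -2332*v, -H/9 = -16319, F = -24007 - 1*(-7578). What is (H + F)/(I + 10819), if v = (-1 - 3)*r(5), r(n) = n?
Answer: 130442/57459 ≈ 2.2702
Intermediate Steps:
F = -16429 (F = -24007 + 7578 = -16429)
H = 146871 (H = -9*(-16319) = 146871)
v = -20 (v = (-1 - 3)*5 = -4*5 = -20)
I = 46640 (I = -2332*(-20) = 46640)
(H + F)/(I + 10819) = (146871 - 16429)/(46640 + 10819) = 130442/57459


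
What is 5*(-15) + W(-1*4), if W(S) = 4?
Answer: -71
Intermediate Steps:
5*(-15) + W(-1*4) = 5*(-15) + 4 = -75 + 4 = -71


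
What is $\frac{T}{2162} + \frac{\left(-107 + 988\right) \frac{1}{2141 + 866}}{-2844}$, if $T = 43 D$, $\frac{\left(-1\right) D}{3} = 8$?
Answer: $- \frac{4413736889}{9244612548} \approx -0.47744$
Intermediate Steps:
$D = -24$ ($D = \left(-3\right) 8 = -24$)
$T = -1032$ ($T = 43 \left(-24\right) = -1032$)
$\frac{T}{2162} + \frac{\left(-107 + 988\right) \frac{1}{2141 + 866}}{-2844} = - \frac{1032}{2162} + \frac{\left(-107 + 988\right) \frac{1}{2141 + 866}}{-2844} = \left(-1032\right) \frac{1}{2162} + \frac{881}{3007} \left(- \frac{1}{2844}\right) = - \frac{516}{1081} + 881 \cdot \frac{1}{3007} \left(- \frac{1}{2844}\right) = - \frac{516}{1081} + \frac{881}{3007} \left(- \frac{1}{2844}\right) = - \frac{516}{1081} - \frac{881}{8551908} = - \frac{4413736889}{9244612548}$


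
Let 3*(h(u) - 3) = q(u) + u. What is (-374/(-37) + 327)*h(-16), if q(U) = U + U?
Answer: -162149/37 ≈ -4382.4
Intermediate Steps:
q(U) = 2*U
h(u) = 3 + u (h(u) = 3 + (2*u + u)/3 = 3 + (3*u)/3 = 3 + u)
(-374/(-37) + 327)*h(-16) = (-374/(-37) + 327)*(3 - 16) = (-374*(-1/37) + 327)*(-13) = (374/37 + 327)*(-13) = (12473/37)*(-13) = -162149/37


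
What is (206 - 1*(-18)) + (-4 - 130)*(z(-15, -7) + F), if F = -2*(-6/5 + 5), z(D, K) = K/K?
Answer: 5542/5 ≈ 1108.4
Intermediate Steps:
z(D, K) = 1
F = -38/5 (F = -2*(-6*⅕ + 5) = -2*(-6/5 + 5) = -2*19/5 = -38/5 ≈ -7.6000)
(206 - 1*(-18)) + (-4 - 130)*(z(-15, -7) + F) = (206 - 1*(-18)) + (-4 - 130)*(1 - 38/5) = (206 + 18) - 134*(-33/5) = 224 + 4422/5 = 5542/5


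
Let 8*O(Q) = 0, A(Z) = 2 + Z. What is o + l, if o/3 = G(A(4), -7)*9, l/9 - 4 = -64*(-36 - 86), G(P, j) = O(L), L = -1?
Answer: 70308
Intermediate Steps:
O(Q) = 0 (O(Q) = (1/8)*0 = 0)
G(P, j) = 0
l = 70308 (l = 36 + 9*(-64*(-36 - 86)) = 36 + 9*(-64*(-122)) = 36 + 9*7808 = 36 + 70272 = 70308)
o = 0 (o = 3*(0*9) = 3*0 = 0)
o + l = 0 + 70308 = 70308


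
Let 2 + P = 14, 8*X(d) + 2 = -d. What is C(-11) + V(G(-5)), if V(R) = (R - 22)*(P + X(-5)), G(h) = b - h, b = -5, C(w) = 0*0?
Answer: -1089/4 ≈ -272.25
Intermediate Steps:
X(d) = -1/4 - d/8 (X(d) = -1/4 + (-d)/8 = -1/4 - d/8)
P = 12 (P = -2 + 14 = 12)
C(w) = 0
G(h) = -5 - h
V(R) = -1089/4 + 99*R/8 (V(R) = (R - 22)*(12 + (-1/4 - 1/8*(-5))) = (-22 + R)*(12 + (-1/4 + 5/8)) = (-22 + R)*(12 + 3/8) = (-22 + R)*(99/8) = -1089/4 + 99*R/8)
C(-11) + V(G(-5)) = 0 + (-1089/4 + 99*(-5 - 1*(-5))/8) = 0 + (-1089/4 + 99*(-5 + 5)/8) = 0 + (-1089/4 + (99/8)*0) = 0 + (-1089/4 + 0) = 0 - 1089/4 = -1089/4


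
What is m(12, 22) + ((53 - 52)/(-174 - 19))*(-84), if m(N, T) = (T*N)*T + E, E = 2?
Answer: 1121414/193 ≈ 5810.4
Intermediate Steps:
m(N, T) = 2 + N*T² (m(N, T) = (T*N)*T + 2 = (N*T)*T + 2 = N*T² + 2 = 2 + N*T²)
m(12, 22) + ((53 - 52)/(-174 - 19))*(-84) = (2 + 12*22²) + ((53 - 52)/(-174 - 19))*(-84) = (2 + 12*484) + (1/(-193))*(-84) = (2 + 5808) + (1*(-1/193))*(-84) = 5810 - 1/193*(-84) = 5810 + 84/193 = 1121414/193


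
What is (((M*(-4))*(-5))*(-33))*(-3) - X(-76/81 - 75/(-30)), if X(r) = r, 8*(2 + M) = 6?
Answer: -401203/162 ≈ -2476.6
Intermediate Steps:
M = -5/4 (M = -2 + (1/8)*6 = -2 + 3/4 = -5/4 ≈ -1.2500)
(((M*(-4))*(-5))*(-33))*(-3) - X(-76/81 - 75/(-30)) = ((-5/4*(-4)*(-5))*(-33))*(-3) - (-76/81 - 75/(-30)) = ((5*(-5))*(-33))*(-3) - (-76*1/81 - 75*(-1/30)) = -25*(-33)*(-3) - (-76/81 + 5/2) = 825*(-3) - 1*253/162 = -2475 - 253/162 = -401203/162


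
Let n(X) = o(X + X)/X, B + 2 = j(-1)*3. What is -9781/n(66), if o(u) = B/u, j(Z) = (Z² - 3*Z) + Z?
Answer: -85212072/7 ≈ -1.2173e+7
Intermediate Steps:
j(Z) = Z² - 2*Z
B = 7 (B = -2 - (-2 - 1)*3 = -2 - 1*(-3)*3 = -2 + 3*3 = -2 + 9 = 7)
o(u) = 7/u
n(X) = 7/(2*X²) (n(X) = (7/(X + X))/X = (7/((2*X)))/X = (7*(1/(2*X)))/X = (7/(2*X))/X = 7/(2*X²))
-9781/n(66) = -9781/((7/2)/66²) = -9781/((7/2)*(1/4356)) = -9781/7/8712 = -9781*8712/7 = -85212072/7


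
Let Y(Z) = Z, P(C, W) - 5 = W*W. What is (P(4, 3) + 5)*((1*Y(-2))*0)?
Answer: 0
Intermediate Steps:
P(C, W) = 5 + W² (P(C, W) = 5 + W*W = 5 + W²)
(P(4, 3) + 5)*((1*Y(-2))*0) = ((5 + 3²) + 5)*((1*(-2))*0) = ((5 + 9) + 5)*(-2*0) = (14 + 5)*0 = 19*0 = 0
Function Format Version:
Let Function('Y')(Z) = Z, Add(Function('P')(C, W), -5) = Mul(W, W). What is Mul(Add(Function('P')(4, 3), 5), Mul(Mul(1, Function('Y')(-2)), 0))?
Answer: 0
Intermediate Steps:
Function('P')(C, W) = Add(5, Pow(W, 2)) (Function('P')(C, W) = Add(5, Mul(W, W)) = Add(5, Pow(W, 2)))
Mul(Add(Function('P')(4, 3), 5), Mul(Mul(1, Function('Y')(-2)), 0)) = Mul(Add(Add(5, Pow(3, 2)), 5), Mul(Mul(1, -2), 0)) = Mul(Add(Add(5, 9), 5), Mul(-2, 0)) = Mul(Add(14, 5), 0) = Mul(19, 0) = 0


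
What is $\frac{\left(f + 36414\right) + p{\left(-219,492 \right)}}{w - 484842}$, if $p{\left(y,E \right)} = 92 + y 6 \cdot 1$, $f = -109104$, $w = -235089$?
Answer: $\frac{73912}{719931} \approx 0.10267$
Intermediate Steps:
$p{\left(y,E \right)} = 92 + 6 y$ ($p{\left(y,E \right)} = 92 + 6 y 1 = 92 + 6 y$)
$\frac{\left(f + 36414\right) + p{\left(-219,492 \right)}}{w - 484842} = \frac{\left(-109104 + 36414\right) + \left(92 + 6 \left(-219\right)\right)}{-235089 - 484842} = \frac{-72690 + \left(92 - 1314\right)}{-719931} = \left(-72690 - 1222\right) \left(- \frac{1}{719931}\right) = \left(-73912\right) \left(- \frac{1}{719931}\right) = \frac{73912}{719931}$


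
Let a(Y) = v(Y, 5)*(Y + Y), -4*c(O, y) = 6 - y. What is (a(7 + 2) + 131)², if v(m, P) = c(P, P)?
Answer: 64009/4 ≈ 16002.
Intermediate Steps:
c(O, y) = -3/2 + y/4 (c(O, y) = -(6 - y)/4 = -3/2 + y/4)
v(m, P) = -3/2 + P/4
a(Y) = -Y/2 (a(Y) = (-3/2 + (¼)*5)*(Y + Y) = (-3/2 + 5/4)*(2*Y) = -Y/2)
(a(7 + 2) + 131)² = (-(7 + 2)/2 + 131)² = (-½*9 + 131)² = (-9/2 + 131)² = (253/2)² = 64009/4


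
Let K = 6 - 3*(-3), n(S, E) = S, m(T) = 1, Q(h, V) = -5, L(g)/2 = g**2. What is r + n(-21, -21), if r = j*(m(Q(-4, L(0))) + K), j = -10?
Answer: -181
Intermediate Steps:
L(g) = 2*g**2
K = 15 (K = 6 + 9 = 15)
r = -160 (r = -10*(1 + 15) = -10*16 = -160)
r + n(-21, -21) = -160 - 21 = -181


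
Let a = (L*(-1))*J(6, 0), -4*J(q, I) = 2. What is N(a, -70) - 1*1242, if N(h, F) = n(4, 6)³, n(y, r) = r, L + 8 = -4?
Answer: -1026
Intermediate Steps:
L = -12 (L = -8 - 4 = -12)
J(q, I) = -½ (J(q, I) = -¼*2 = -½)
a = -6 (a = -12*(-1)*(-½) = 12*(-½) = -6)
N(h, F) = 216 (N(h, F) = 6³ = 216)
N(a, -70) - 1*1242 = 216 - 1*1242 = 216 - 1242 = -1026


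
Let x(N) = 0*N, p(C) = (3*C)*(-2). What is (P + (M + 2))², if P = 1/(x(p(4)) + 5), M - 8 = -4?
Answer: 961/25 ≈ 38.440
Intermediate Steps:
p(C) = -6*C
M = 4 (M = 8 - 4 = 4)
x(N) = 0
P = ⅕ (P = 1/(0 + 5) = 1/5 = ⅕ ≈ 0.20000)
(P + (M + 2))² = (⅕ + (4 + 2))² = (⅕ + 6)² = (31/5)² = 961/25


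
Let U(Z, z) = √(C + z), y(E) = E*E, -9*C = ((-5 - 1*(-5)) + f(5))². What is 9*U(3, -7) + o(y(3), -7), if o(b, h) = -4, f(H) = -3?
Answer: -4 + 18*I*√2 ≈ -4.0 + 25.456*I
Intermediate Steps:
C = -1 (C = -((-5 - 1*(-5)) - 3)²/9 = -((-5 + 5) - 3)²/9 = -(0 - 3)²/9 = -⅑*(-3)² = -⅑*9 = -1)
y(E) = E²
U(Z, z) = √(-1 + z)
9*U(3, -7) + o(y(3), -7) = 9*√(-1 - 7) - 4 = 9*√(-8) - 4 = 9*(2*I*√2) - 4 = 18*I*√2 - 4 = -4 + 18*I*√2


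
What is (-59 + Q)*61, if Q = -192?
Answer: -15311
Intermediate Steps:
(-59 + Q)*61 = (-59 - 192)*61 = -251*61 = -15311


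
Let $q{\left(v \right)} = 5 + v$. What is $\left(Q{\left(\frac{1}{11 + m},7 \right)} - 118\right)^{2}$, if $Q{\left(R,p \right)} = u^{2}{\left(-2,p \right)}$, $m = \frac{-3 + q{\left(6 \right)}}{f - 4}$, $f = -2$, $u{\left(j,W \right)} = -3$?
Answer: $11881$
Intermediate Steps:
$m = - \frac{4}{3}$ ($m = \frac{-3 + \left(5 + 6\right)}{-2 - 4} = \frac{-3 + 11}{-6} = 8 \left(- \frac{1}{6}\right) = - \frac{4}{3} \approx -1.3333$)
$Q{\left(R,p \right)} = 9$ ($Q{\left(R,p \right)} = \left(-3\right)^{2} = 9$)
$\left(Q{\left(\frac{1}{11 + m},7 \right)} - 118\right)^{2} = \left(9 - 118\right)^{2} = \left(-109\right)^{2} = 11881$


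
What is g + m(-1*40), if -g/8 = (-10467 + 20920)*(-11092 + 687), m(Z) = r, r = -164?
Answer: 870107556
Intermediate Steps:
m(Z) = -164
g = 870107720 (g = -8*(-10467 + 20920)*(-11092 + 687) = -83624*(-10405) = -8*(-108763465) = 870107720)
g + m(-1*40) = 870107720 - 164 = 870107556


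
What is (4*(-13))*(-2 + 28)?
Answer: -1352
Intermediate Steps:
(4*(-13))*(-2 + 28) = -52*26 = -1352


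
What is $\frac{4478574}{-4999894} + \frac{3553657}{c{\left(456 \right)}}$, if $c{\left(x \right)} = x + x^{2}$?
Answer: $\frac{8417304659675}{520968955224} \approx 16.157$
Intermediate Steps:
$\frac{4478574}{-4999894} + \frac{3553657}{c{\left(456 \right)}} = \frac{4478574}{-4999894} + \frac{3553657}{456 \left(1 + 456\right)} = 4478574 \left(- \frac{1}{4999894}\right) + \frac{3553657}{456 \cdot 457} = - \frac{2239287}{2499947} + \frac{3553657}{208392} = \frac{8417304659675}{520968955224}$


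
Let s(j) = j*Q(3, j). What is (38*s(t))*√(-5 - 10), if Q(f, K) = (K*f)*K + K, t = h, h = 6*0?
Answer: 0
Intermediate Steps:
h = 0
t = 0
Q(f, K) = K + f*K² (Q(f, K) = f*K² + K = K + f*K²)
s(j) = j²*(1 + 3*j) (s(j) = j*(j*(1 + j*3)) = j*(j*(1 + 3*j)) = j²*(1 + 3*j))
(38*s(t))*√(-5 - 10) = (38*(0²*(1 + 3*0)))*√(-5 - 10) = (38*(0*(1 + 0)))*√(-15) = (38*(0*1))*(I*√15) = (38*0)*(I*√15) = 0*(I*√15) = 0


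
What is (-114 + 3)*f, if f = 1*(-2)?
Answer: 222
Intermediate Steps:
f = -2
(-114 + 3)*f = (-114 + 3)*(-2) = -111*(-2) = 222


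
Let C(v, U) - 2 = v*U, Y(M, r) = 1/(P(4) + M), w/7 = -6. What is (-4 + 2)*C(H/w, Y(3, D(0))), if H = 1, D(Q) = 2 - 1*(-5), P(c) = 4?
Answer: -587/147 ≈ -3.9932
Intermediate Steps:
D(Q) = 7 (D(Q) = 2 + 5 = 7)
w = -42 (w = 7*(-6) = -42)
Y(M, r) = 1/(4 + M)
C(v, U) = 2 + U*v (C(v, U) = 2 + v*U = 2 + U*v)
(-4 + 2)*C(H/w, Y(3, D(0))) = (-4 + 2)*(2 + (1/(-42))/(4 + 3)) = -2*(2 + (1*(-1/42))/7) = -2*(2 + (⅐)*(-1/42)) = -2*(2 - 1/294) = -2*587/294 = -587/147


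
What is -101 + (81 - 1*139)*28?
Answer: -1725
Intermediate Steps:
-101 + (81 - 1*139)*28 = -101 + (81 - 139)*28 = -101 - 58*28 = -101 - 1624 = -1725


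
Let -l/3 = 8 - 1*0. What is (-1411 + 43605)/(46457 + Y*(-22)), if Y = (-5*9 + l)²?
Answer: -42194/58285 ≈ -0.72393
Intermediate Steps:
l = -24 (l = -3*(8 - 1*0) = -3*(8 + 0) = -3*8 = -24)
Y = 4761 (Y = (-5*9 - 24)² = (-45 - 24)² = (-69)² = 4761)
(-1411 + 43605)/(46457 + Y*(-22)) = (-1411 + 43605)/(46457 + 4761*(-22)) = 42194/(46457 - 104742) = 42194/(-58285) = 42194*(-1/58285) = -42194/58285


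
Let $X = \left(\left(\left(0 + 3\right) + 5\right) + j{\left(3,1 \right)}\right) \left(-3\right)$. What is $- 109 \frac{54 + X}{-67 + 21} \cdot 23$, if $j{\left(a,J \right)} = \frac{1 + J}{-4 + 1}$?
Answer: $1744$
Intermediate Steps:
$j{\left(a,J \right)} = - \frac{1}{3} - \frac{J}{3}$ ($j{\left(a,J \right)} = \frac{1 + J}{-3} = \left(1 + J\right) \left(- \frac{1}{3}\right) = - \frac{1}{3} - \frac{J}{3}$)
$X = -22$ ($X = \left(\left(\left(0 + 3\right) + 5\right) - \frac{2}{3}\right) \left(-3\right) = \left(\left(3 + 5\right) - \frac{2}{3}\right) \left(-3\right) = \left(8 - \frac{2}{3}\right) \left(-3\right) = \frac{22}{3} \left(-3\right) = -22$)
$- 109 \frac{54 + X}{-67 + 21} \cdot 23 = - 109 \frac{54 - 22}{-67 + 21} \cdot 23 = - 109 \frac{32}{-46} \cdot 23 = - 109 \cdot 32 \left(- \frac{1}{46}\right) 23 = \left(-109\right) \left(- \frac{16}{23}\right) 23 = \frac{1744}{23} \cdot 23 = 1744$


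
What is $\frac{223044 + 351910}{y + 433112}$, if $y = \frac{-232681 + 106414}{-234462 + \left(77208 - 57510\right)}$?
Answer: $\frac{41159806952}{31005663945} \approx 1.3275$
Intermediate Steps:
$y = \frac{42089}{71588}$ ($y = - \frac{126267}{-234462 + 19698} = - \frac{126267}{-214764} = \left(-126267\right) \left(- \frac{1}{214764}\right) = \frac{42089}{71588} \approx 0.58793$)
$\frac{223044 + 351910}{y + 433112} = \frac{223044 + 351910}{\frac{42089}{71588} + 433112} = \frac{574954}{\frac{31005663945}{71588}} = 574954 \cdot \frac{71588}{31005663945} = \frac{41159806952}{31005663945}$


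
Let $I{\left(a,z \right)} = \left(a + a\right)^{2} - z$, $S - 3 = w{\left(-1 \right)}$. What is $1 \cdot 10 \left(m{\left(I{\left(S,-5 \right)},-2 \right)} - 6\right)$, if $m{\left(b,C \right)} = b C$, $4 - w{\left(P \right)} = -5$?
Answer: $-11680$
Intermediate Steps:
$w{\left(P \right)} = 9$ ($w{\left(P \right)} = 4 - -5 = 4 + 5 = 9$)
$S = 12$ ($S = 3 + 9 = 12$)
$I{\left(a,z \right)} = - z + 4 a^{2}$ ($I{\left(a,z \right)} = \left(2 a\right)^{2} - z = 4 a^{2} - z = - z + 4 a^{2}$)
$m{\left(b,C \right)} = C b$
$1 \cdot 10 \left(m{\left(I{\left(S,-5 \right)},-2 \right)} - 6\right) = 1 \cdot 10 \left(- 2 \left(\left(-1\right) \left(-5\right) + 4 \cdot 12^{2}\right) - 6\right) = 10 \left(- 2 \left(5 + 4 \cdot 144\right) - 6\right) = 10 \left(- 2 \left(5 + 576\right) - 6\right) = 10 \left(\left(-2\right) 581 - 6\right) = 10 \left(-1162 - 6\right) = 10 \left(-1168\right) = -11680$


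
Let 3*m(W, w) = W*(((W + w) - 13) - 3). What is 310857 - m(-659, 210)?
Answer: 208712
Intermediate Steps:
m(W, w) = W*(-16 + W + w)/3 (m(W, w) = (W*(((W + w) - 13) - 3))/3 = (W*((-13 + W + w) - 3))/3 = (W*(-16 + W + w))/3 = W*(-16 + W + w)/3)
310857 - m(-659, 210) = 310857 - (-659)*(-16 - 659 + 210)/3 = 310857 - (-659)*(-465)/3 = 310857 - 1*102145 = 310857 - 102145 = 208712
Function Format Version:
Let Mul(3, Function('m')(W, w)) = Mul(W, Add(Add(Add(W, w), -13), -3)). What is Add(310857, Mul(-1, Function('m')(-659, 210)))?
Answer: 208712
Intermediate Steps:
Function('m')(W, w) = Mul(Rational(1, 3), W, Add(-16, W, w)) (Function('m')(W, w) = Mul(Rational(1, 3), Mul(W, Add(Add(Add(W, w), -13), -3))) = Mul(Rational(1, 3), Mul(W, Add(Add(-13, W, w), -3))) = Mul(Rational(1, 3), Mul(W, Add(-16, W, w))) = Mul(Rational(1, 3), W, Add(-16, W, w)))
Add(310857, Mul(-1, Function('m')(-659, 210))) = Add(310857, Mul(-1, Mul(Rational(1, 3), -659, Add(-16, -659, 210)))) = Add(310857, Mul(-1, Mul(Rational(1, 3), -659, -465))) = Add(310857, Mul(-1, 102145)) = Add(310857, -102145) = 208712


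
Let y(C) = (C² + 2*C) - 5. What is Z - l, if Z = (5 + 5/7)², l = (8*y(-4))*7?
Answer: -6632/49 ≈ -135.35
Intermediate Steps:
y(C) = -5 + C² + 2*C
l = 168 (l = (8*(-5 + (-4)² + 2*(-4)))*7 = (8*(-5 + 16 - 8))*7 = (8*3)*7 = 24*7 = 168)
Z = 1600/49 (Z = (5 + 5*(⅐))² = (5 + 5/7)² = (40/7)² = 1600/49 ≈ 32.653)
Z - l = 1600/49 - 1*168 = 1600/49 - 168 = -6632/49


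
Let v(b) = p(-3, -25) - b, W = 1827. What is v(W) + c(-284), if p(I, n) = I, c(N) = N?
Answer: -2114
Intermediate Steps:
v(b) = -3 - b
v(W) + c(-284) = (-3 - 1*1827) - 284 = (-3 - 1827) - 284 = -1830 - 284 = -2114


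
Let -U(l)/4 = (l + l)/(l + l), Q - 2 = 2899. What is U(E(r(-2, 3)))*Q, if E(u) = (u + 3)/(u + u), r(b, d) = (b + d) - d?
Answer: -11604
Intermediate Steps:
Q = 2901 (Q = 2 + 2899 = 2901)
r(b, d) = b
E(u) = (3 + u)/(2*u) (E(u) = (3 + u)/((2*u)) = (3 + u)*(1/(2*u)) = (3 + u)/(2*u))
U(l) = -4 (U(l) = -4*(l + l)/(l + l) = -4*2*l/(2*l) = -4*2*l*1/(2*l) = -4*1 = -4)
U(E(r(-2, 3)))*Q = -4*2901 = -11604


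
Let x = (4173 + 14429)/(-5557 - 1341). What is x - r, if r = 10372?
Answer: -35782329/3449 ≈ -10375.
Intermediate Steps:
x = -9301/3449 (x = 18602/(-6898) = 18602*(-1/6898) = -9301/3449 ≈ -2.6967)
x - r = -9301/3449 - 1*10372 = -9301/3449 - 10372 = -35782329/3449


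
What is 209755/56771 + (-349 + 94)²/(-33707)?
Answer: 259898270/147198469 ≈ 1.7656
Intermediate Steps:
209755/56771 + (-349 + 94)²/(-33707) = 209755*(1/56771) + (-255)²*(-1/33707) = 16135/4367 + 65025*(-1/33707) = 16135/4367 - 65025/33707 = 259898270/147198469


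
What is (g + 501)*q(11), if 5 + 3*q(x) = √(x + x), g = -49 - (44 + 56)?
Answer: -1760/3 + 352*√22/3 ≈ -36.325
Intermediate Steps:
g = -149 (g = -49 - 1*100 = -49 - 100 = -149)
q(x) = -5/3 + √2*√x/3 (q(x) = -5/3 + √(x + x)/3 = -5/3 + √(2*x)/3 = -5/3 + (√2*√x)/3 = -5/3 + √2*√x/3)
(g + 501)*q(11) = (-149 + 501)*(-5/3 + √2*√11/3) = 352*(-5/3 + √22/3) = -1760/3 + 352*√22/3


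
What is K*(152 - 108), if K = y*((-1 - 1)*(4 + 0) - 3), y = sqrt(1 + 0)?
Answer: -484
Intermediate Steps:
y = 1 (y = sqrt(1) = 1)
K = -11 (K = 1*((-1 - 1)*(4 + 0) - 3) = 1*(-2*4 - 3) = 1*(-8 - 3) = 1*(-11) = -11)
K*(152 - 108) = -11*(152 - 108) = -11*44 = -484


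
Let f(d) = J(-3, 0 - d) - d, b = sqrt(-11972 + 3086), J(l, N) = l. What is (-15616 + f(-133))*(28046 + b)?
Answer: -434320356 - 15486*I*sqrt(8886) ≈ -4.3432e+8 - 1.4598e+6*I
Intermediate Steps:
b = I*sqrt(8886) (b = sqrt(-8886) = I*sqrt(8886) ≈ 94.266*I)
f(d) = -3 - d
(-15616 + f(-133))*(28046 + b) = (-15616 + (-3 - 1*(-133)))*(28046 + I*sqrt(8886)) = (-15616 + (-3 + 133))*(28046 + I*sqrt(8886)) = (-15616 + 130)*(28046 + I*sqrt(8886)) = -15486*(28046 + I*sqrt(8886)) = -434320356 - 15486*I*sqrt(8886)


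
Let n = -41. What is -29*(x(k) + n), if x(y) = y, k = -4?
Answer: 1305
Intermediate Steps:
-29*(x(k) + n) = -29*(-4 - 41) = -29*(-45) = 1305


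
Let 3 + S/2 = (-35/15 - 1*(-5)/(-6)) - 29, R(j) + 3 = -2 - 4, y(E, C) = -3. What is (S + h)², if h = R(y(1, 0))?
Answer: 56644/9 ≈ 6293.8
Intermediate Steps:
R(j) = -9 (R(j) = -3 + (-2 - 4) = -3 - 6 = -9)
h = -9
S = -211/3 (S = -6 + 2*((-35/15 - 1*(-5)/(-6)) - 29) = -6 + 2*((-35*1/15 + 5*(-⅙)) - 29) = -6 + 2*((-7/3 - ⅚) - 29) = -6 + 2*(-19/6 - 29) = -6 + 2*(-193/6) = -6 - 193/3 = -211/3 ≈ -70.333)
(S + h)² = (-211/3 - 9)² = (-238/3)² = 56644/9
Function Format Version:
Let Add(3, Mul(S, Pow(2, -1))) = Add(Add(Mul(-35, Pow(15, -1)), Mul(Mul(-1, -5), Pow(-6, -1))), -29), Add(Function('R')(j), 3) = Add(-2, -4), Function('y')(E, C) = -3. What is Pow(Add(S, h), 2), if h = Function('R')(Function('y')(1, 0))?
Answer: Rational(56644, 9) ≈ 6293.8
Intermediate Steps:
Function('R')(j) = -9 (Function('R')(j) = Add(-3, Add(-2, -4)) = Add(-3, -6) = -9)
h = -9
S = Rational(-211, 3) (S = Add(-6, Mul(2, Add(Add(Mul(-35, Pow(15, -1)), Mul(Mul(-1, -5), Pow(-6, -1))), -29))) = Add(-6, Mul(2, Add(Add(Mul(-35, Rational(1, 15)), Mul(5, Rational(-1, 6))), -29))) = Add(-6, Mul(2, Add(Add(Rational(-7, 3), Rational(-5, 6)), -29))) = Add(-6, Mul(2, Add(Rational(-19, 6), -29))) = Add(-6, Mul(2, Rational(-193, 6))) = Add(-6, Rational(-193, 3)) = Rational(-211, 3) ≈ -70.333)
Pow(Add(S, h), 2) = Pow(Add(Rational(-211, 3), -9), 2) = Pow(Rational(-238, 3), 2) = Rational(56644, 9)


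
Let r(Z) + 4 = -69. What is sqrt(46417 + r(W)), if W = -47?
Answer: 2*sqrt(11586) ≈ 215.28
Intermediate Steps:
r(Z) = -73 (r(Z) = -4 - 69 = -73)
sqrt(46417 + r(W)) = sqrt(46417 - 73) = sqrt(46344) = 2*sqrt(11586)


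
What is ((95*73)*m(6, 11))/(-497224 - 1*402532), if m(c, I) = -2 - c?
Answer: 13870/224939 ≈ 0.061661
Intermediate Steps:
((95*73)*m(6, 11))/(-497224 - 1*402532) = ((95*73)*(-2 - 1*6))/(-497224 - 1*402532) = (6935*(-2 - 6))/(-497224 - 402532) = (6935*(-8))/(-899756) = -55480*(-1/899756) = 13870/224939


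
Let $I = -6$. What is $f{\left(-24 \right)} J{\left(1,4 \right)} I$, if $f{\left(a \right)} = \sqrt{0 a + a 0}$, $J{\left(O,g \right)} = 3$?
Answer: $0$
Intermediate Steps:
$f{\left(a \right)} = 0$ ($f{\left(a \right)} = \sqrt{0 + 0} = \sqrt{0} = 0$)
$f{\left(-24 \right)} J{\left(1,4 \right)} I = 0 \cdot 3 \left(-6\right) = 0 \left(-18\right) = 0$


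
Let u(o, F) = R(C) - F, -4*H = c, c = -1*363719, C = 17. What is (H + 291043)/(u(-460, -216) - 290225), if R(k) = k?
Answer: -509297/386656 ≈ -1.3172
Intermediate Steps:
c = -363719
H = 363719/4 (H = -¼*(-363719) = 363719/4 ≈ 90930.)
u(o, F) = 17 - F
(H + 291043)/(u(-460, -216) - 290225) = (363719/4 + 291043)/((17 - 1*(-216)) - 290225) = 1527891/(4*((17 + 216) - 290225)) = 1527891/(4*(233 - 290225)) = (1527891/4)/(-289992) = (1527891/4)*(-1/289992) = -509297/386656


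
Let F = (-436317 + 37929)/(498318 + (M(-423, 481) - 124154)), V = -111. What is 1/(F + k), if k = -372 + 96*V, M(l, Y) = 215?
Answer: -124793/1376350000 ≈ -9.0669e-5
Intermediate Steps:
k = -11028 (k = -372 + 96*(-111) = -372 - 10656 = -11028)
F = -132796/124793 (F = (-436317 + 37929)/(498318 + (215 - 124154)) = -398388/(498318 - 123939) = -398388/374379 = -398388*1/374379 = -132796/124793 ≈ -1.0641)
1/(F + k) = 1/(-132796/124793 - 11028) = 1/(-1376350000/124793) = -124793/1376350000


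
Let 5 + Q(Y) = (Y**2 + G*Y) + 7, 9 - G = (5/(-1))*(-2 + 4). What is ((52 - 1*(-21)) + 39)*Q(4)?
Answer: 10528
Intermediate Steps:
G = 19 (G = 9 - 5/(-1)*(-2 + 4) = 9 - 5*(-1)*2 = 9 - (-5)*2 = 9 - 1*(-10) = 9 + 10 = 19)
Q(Y) = 2 + Y**2 + 19*Y (Q(Y) = -5 + ((Y**2 + 19*Y) + 7) = -5 + (7 + Y**2 + 19*Y) = 2 + Y**2 + 19*Y)
((52 - 1*(-21)) + 39)*Q(4) = ((52 - 1*(-21)) + 39)*(2 + 4**2 + 19*4) = ((52 + 21) + 39)*(2 + 16 + 76) = (73 + 39)*94 = 112*94 = 10528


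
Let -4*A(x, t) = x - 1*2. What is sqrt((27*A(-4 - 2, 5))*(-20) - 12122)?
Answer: I*sqrt(13202) ≈ 114.9*I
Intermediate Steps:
A(x, t) = 1/2 - x/4 (A(x, t) = -(x - 1*2)/4 = -(x - 2)/4 = -(-2 + x)/4 = 1/2 - x/4)
sqrt((27*A(-4 - 2, 5))*(-20) - 12122) = sqrt((27*(1/2 - (-4 - 2)/4))*(-20) - 12122) = sqrt((27*(1/2 - 1/4*(-6)))*(-20) - 12122) = sqrt((27*(1/2 + 3/2))*(-20) - 12122) = sqrt((27*2)*(-20) - 12122) = sqrt(54*(-20) - 12122) = sqrt(-1080 - 12122) = sqrt(-13202) = I*sqrt(13202)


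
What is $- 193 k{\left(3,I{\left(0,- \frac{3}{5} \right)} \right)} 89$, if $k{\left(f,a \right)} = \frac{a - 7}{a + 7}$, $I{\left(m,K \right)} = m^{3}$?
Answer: $17177$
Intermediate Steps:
$k{\left(f,a \right)} = \frac{-7 + a}{7 + a}$
$- 193 k{\left(3,I{\left(0,- \frac{3}{5} \right)} \right)} 89 = - 193 \frac{-7 + 0^{3}}{7 + 0^{3}} \cdot 89 = - 193 \frac{-7 + 0}{7 + 0} \cdot 89 = - 193 \cdot \frac{1}{7} \left(-7\right) 89 = \left(-193\right) \left(-1\right) 89 = 193 \cdot 89 = 17177$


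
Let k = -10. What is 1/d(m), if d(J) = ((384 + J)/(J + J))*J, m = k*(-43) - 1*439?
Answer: 2/375 ≈ 0.0053333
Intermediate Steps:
m = -9 (m = -10*(-43) - 1*439 = 430 - 439 = -9)
d(J) = 192 + J/2 (d(J) = ((384 + J)/((2*J)))*J = ((384 + J)*(1/(2*J)))*J = ((384 + J)/(2*J))*J = 192 + J/2)
1/d(m) = 1/(192 + (½)*(-9)) = 1/(192 - 9/2) = 1/(375/2) = 2/375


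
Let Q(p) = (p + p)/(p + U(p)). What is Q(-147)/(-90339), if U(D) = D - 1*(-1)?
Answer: -98/8823109 ≈ -1.1107e-5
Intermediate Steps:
U(D) = 1 + D (U(D) = D + 1 = 1 + D)
Q(p) = 2*p/(1 + 2*p) (Q(p) = (p + p)/(p + (1 + p)) = (2*p)/(1 + 2*p) = 2*p/(1 + 2*p))
Q(-147)/(-90339) = (2*(-147)/(1 + 2*(-147)))/(-90339) = (2*(-147)/(1 - 294))*(-1/90339) = (2*(-147)/(-293))*(-1/90339) = (2*(-147)*(-1/293))*(-1/90339) = (294/293)*(-1/90339) = -98/8823109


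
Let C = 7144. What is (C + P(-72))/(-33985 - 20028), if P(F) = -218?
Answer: -6926/54013 ≈ -0.12823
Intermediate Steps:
(C + P(-72))/(-33985 - 20028) = (7144 - 218)/(-33985 - 20028) = 6926/(-54013) = 6926*(-1/54013) = -6926/54013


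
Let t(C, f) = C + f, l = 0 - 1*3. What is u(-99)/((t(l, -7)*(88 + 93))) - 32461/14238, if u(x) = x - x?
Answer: -32461/14238 ≈ -2.2799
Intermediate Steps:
l = -3 (l = 0 - 3 = -3)
u(x) = 0
u(-99)/((t(l, -7)*(88 + 93))) - 32461/14238 = 0/(((-3 - 7)*(88 + 93))) - 32461/14238 = 0/((-10*181)) - 32461*1/14238 = 0/(-1810) - 32461/14238 = 0*(-1/1810) - 32461/14238 = 0 - 32461/14238 = -32461/14238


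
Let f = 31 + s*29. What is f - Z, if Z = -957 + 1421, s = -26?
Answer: -1187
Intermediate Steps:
f = -723 (f = 31 - 26*29 = 31 - 754 = -723)
Z = 464
f - Z = -723 - 1*464 = -723 - 464 = -1187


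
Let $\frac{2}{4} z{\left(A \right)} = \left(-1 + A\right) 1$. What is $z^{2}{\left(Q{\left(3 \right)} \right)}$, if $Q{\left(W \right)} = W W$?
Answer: $256$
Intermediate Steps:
$Q{\left(W \right)} = W^{2}$
$z{\left(A \right)} = -2 + 2 A$ ($z{\left(A \right)} = 2 \left(-1 + A\right) 1 = 2 \left(-1 + A\right) = -2 + 2 A$)
$z^{2}{\left(Q{\left(3 \right)} \right)} = \left(-2 + 2 \cdot 3^{2}\right)^{2} = \left(-2 + 2 \cdot 9\right)^{2} = \left(-2 + 18\right)^{2} = 16^{2} = 256$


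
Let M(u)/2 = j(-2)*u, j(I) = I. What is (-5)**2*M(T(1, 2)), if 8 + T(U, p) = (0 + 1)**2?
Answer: 700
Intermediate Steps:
T(U, p) = -7 (T(U, p) = -8 + (0 + 1)**2 = -8 + 1**2 = -8 + 1 = -7)
M(u) = -4*u (M(u) = 2*(-2*u) = -4*u)
(-5)**2*M(T(1, 2)) = (-5)**2*(-4*(-7)) = 25*28 = 700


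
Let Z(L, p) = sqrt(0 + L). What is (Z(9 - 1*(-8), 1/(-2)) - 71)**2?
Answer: (71 - sqrt(17))**2 ≈ 4472.5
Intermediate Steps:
Z(L, p) = sqrt(L)
(Z(9 - 1*(-8), 1/(-2)) - 71)**2 = (sqrt(9 - 1*(-8)) - 71)**2 = (sqrt(9 + 8) - 71)**2 = (sqrt(17) - 71)**2 = (-71 + sqrt(17))**2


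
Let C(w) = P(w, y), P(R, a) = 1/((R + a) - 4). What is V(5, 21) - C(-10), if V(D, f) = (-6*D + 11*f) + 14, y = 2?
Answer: 2581/12 ≈ 215.08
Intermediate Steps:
V(D, f) = 14 - 6*D + 11*f
P(R, a) = 1/(-4 + R + a)
C(w) = 1/(-2 + w) (C(w) = 1/(-4 + w + 2) = 1/(-2 + w))
V(5, 21) - C(-10) = (14 - 6*5 + 11*21) - 1/(-2 - 10) = (14 - 30 + 231) - 1/(-12) = 215 - 1*(-1/12) = 215 + 1/12 = 2581/12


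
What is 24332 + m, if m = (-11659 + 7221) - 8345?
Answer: 11549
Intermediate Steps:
m = -12783 (m = -4438 - 8345 = -12783)
24332 + m = 24332 - 12783 = 11549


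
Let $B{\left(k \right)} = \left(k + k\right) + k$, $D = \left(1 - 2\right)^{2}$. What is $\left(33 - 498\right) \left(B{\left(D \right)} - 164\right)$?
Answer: $74865$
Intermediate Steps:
$D = 1$ ($D = \left(-1\right)^{2} = 1$)
$B{\left(k \right)} = 3 k$ ($B{\left(k \right)} = 2 k + k = 3 k$)
$\left(33 - 498\right) \left(B{\left(D \right)} - 164\right) = \left(33 - 498\right) \left(3 \cdot 1 - 164\right) = - 465 \left(3 - 164\right) = \left(-465\right) \left(-161\right) = 74865$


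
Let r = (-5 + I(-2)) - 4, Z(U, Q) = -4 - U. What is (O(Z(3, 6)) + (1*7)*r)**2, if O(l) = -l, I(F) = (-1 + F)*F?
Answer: 196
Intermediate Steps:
I(F) = F*(-1 + F)
r = -3 (r = (-5 - 2*(-1 - 2)) - 4 = (-5 - 2*(-3)) - 4 = (-5 + 6) - 4 = 1 - 4 = -3)
(O(Z(3, 6)) + (1*7)*r)**2 = (-(-4 - 1*3) + (1*7)*(-3))**2 = (-(-4 - 3) + 7*(-3))**2 = (-1*(-7) - 21)**2 = (7 - 21)**2 = (-14)**2 = 196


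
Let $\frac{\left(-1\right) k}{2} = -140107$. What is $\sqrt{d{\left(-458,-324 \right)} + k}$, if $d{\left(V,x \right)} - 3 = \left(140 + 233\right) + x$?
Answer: $\sqrt{280266} \approx 529.4$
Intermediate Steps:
$d{\left(V,x \right)} = 376 + x$ ($d{\left(V,x \right)} = 3 + \left(\left(140 + 233\right) + x\right) = 3 + \left(373 + x\right) = 376 + x$)
$k = 280214$ ($k = \left(-2\right) \left(-140107\right) = 280214$)
$\sqrt{d{\left(-458,-324 \right)} + k} = \sqrt{\left(376 - 324\right) + 280214} = \sqrt{52 + 280214} = \sqrt{280266}$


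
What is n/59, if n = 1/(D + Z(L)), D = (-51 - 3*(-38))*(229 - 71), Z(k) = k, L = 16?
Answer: 1/588230 ≈ 1.7000e-6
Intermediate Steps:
D = 9954 (D = (-51 + 114)*158 = 63*158 = 9954)
n = 1/9970 (n = 1/(9954 + 16) = 1/9970 ≈ 0.00010030)
n/59 = (1/9970)/59 = (1/9970)*(1/59) = 1/588230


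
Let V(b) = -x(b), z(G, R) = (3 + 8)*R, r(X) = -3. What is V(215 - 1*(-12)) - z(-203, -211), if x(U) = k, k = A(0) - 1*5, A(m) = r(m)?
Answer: 2329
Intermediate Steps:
A(m) = -3
k = -8 (k = -3 - 1*5 = -3 - 5 = -8)
z(G, R) = 11*R
x(U) = -8
V(b) = 8 (V(b) = -1*(-8) = 8)
V(215 - 1*(-12)) - z(-203, -211) = 8 - 11*(-211) = 8 - 1*(-2321) = 8 + 2321 = 2329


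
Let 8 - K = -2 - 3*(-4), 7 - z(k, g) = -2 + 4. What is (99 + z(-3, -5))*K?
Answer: -208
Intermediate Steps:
z(k, g) = 5 (z(k, g) = 7 - (-2 + 4) = 7 - 1*2 = 7 - 2 = 5)
K = -2 (K = 8 - (-2 - 3*(-4)) = 8 - (-2 + 12) = 8 - 1*10 = 8 - 10 = -2)
(99 + z(-3, -5))*K = (99 + 5)*(-2) = 104*(-2) = -208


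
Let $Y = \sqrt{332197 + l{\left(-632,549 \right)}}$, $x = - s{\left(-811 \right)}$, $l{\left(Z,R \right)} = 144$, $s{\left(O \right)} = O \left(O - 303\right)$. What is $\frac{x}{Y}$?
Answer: $- \frac{903454 \sqrt{332341}}{332341} \approx -1567.2$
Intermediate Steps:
$s{\left(O \right)} = O \left(-303 + O\right)$
$x = -903454$ ($x = - \left(-811\right) \left(-303 - 811\right) = - \left(-811\right) \left(-1114\right) = \left(-1\right) 903454 = -903454$)
$Y = \sqrt{332341}$ ($Y = \sqrt{332197 + 144} = \sqrt{332341} \approx 576.49$)
$\frac{x}{Y} = - \frac{903454}{\sqrt{332341}} = - 903454 \frac{\sqrt{332341}}{332341} = - \frac{903454 \sqrt{332341}}{332341}$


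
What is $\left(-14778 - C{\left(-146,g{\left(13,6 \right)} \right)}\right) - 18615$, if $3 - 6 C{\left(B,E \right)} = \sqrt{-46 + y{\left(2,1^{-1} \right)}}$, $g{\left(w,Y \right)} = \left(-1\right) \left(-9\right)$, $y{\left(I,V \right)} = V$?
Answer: $- \frac{66787}{2} + \frac{i \sqrt{5}}{2} \approx -33394.0 + 1.118 i$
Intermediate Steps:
$g{\left(w,Y \right)} = 9$
$C{\left(B,E \right)} = \frac{1}{2} - \frac{i \sqrt{5}}{2}$ ($C{\left(B,E \right)} = \frac{1}{2} - \frac{\sqrt{-46 + 1^{-1}}}{6} = \frac{1}{2} - \frac{\sqrt{-46 + 1}}{6} = \frac{1}{2} - \frac{\sqrt{-45}}{6} = \frac{1}{2} - \frac{3 i \sqrt{5}}{6} = \frac{1}{2} - \frac{i \sqrt{5}}{2}$)
$\left(-14778 - C{\left(-146,g{\left(13,6 \right)} \right)}\right) - 18615 = \left(-14778 - \left(\frac{1}{2} - \frac{i \sqrt{5}}{2}\right)\right) - 18615 = \left(- \frac{29557}{2} + \frac{i \sqrt{5}}{2}\right) - 18615 = - \frac{66787}{2} + \frac{i \sqrt{5}}{2}$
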